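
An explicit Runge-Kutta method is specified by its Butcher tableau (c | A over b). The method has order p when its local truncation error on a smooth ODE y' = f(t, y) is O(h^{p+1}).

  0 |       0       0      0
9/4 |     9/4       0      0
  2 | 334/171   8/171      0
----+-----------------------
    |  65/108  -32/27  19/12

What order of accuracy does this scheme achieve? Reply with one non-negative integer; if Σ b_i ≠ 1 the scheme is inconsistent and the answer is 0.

b = (65/108, -32/27, 19/12)
c = (0, 9/4, 2)
Ac = (0, 0, 2/19)
Σ b_i: 65/108·1 + (-32/27)·1 + 19/12·1 = 1 ✓
b·c: (-32/27)·9/4 + 19/12·2 = 1/2 ✓
b·c²: (-32/27)·81/16 + 19/12·4 = 1/3 ✓
b·Ac: 19/12·2/19 = 1/6 ✓; 3 stages ⇒ order 3.

3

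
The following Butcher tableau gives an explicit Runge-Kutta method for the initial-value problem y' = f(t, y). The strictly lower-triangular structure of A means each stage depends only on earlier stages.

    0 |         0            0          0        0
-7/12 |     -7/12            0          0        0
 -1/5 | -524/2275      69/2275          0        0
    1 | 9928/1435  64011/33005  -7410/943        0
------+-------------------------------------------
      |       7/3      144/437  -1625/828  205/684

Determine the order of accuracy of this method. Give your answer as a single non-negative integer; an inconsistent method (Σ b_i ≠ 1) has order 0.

b = (7/3, 144/437, -1625/828, 205/684)
c = (0, -7/12, -1/5, 1)
Ac = (0, 0, -23/1300, 361/820)
Σ b_i: 7/3·1 + 144/437·1 + (-1625/828)·1 + 205/684·1 = 1 ✓
b·c: 144/437·(-7/12) + (-1625/828)·(-1/5) + 205/684·1 = 1/2 ✓
b·c²: 144/437·49/144 + (-1625/828)·1/25 + 205/684·1 = 1/3 ✓
b·Ac: (-1625/828)·(-23/1300) + 205/684·361/820 = 1/6 ✓
b·c³: 144/437·(-343/1728) + (-1625/828)·(-1/125) + 205/684·1 = 1/4 ✓
b·(c∘Ac): (-1625/828)·23/6500 + 205/684·361/820 = 1/8 ✓
b·Ac²: (-1625/828)·161/15600 + 205/684·3401/9840 = 1/12 ✓
b·A²c: 205/684·57/410 = 1/24 ✓; 4 stages ⇒ order 4.

4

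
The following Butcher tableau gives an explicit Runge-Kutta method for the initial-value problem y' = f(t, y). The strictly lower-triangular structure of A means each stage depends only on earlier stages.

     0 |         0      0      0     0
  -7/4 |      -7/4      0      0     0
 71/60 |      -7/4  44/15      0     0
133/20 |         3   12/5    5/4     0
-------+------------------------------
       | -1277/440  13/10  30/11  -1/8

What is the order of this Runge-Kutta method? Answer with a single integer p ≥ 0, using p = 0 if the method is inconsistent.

1

b = (-1277/440, 13/10, 30/11, -1/8)
c = (0, -7/4, 71/60, 133/20)
Ac = (0, 0, -77/15, -653/240)
Σ b_i: (-1277/440)·1 + 13/10·1 + 30/11·1 + (-1/8)·1 = 1 ✓
b·c: 13/10·(-7/4) + 30/11·71/60 + (-1/8)·133/20 = 213/1760 ≠ 1/2 ⇒ order 1.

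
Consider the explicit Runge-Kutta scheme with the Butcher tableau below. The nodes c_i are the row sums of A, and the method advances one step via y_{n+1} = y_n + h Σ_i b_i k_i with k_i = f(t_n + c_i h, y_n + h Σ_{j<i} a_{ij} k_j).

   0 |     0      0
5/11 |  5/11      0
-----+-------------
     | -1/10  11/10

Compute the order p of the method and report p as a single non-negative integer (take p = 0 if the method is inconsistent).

2

b = (-1/10, 11/10)
c = (0, 5/11)
Σ b_i: (-1/10)·1 + 11/10·1 = 1 ✓
b·c: 11/10·5/11 = 1/2 ✓; 2 stages ⇒ order 2.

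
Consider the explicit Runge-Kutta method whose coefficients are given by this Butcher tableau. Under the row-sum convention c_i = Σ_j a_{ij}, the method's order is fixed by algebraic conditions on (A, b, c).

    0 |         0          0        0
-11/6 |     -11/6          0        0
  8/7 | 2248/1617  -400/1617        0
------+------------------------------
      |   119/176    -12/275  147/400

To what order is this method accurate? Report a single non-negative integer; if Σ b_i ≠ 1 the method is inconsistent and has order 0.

3

b = (119/176, -12/275, 147/400)
c = (0, -11/6, 8/7)
Ac = (0, 0, 200/441)
Σ b_i: 119/176·1 + (-12/275)·1 + 147/400·1 = 1 ✓
b·c: (-12/275)·(-11/6) + 147/400·8/7 = 1/2 ✓
b·c²: (-12/275)·121/36 + 147/400·64/49 = 1/3 ✓
b·Ac: 147/400·200/441 = 1/6 ✓; 3 stages ⇒ order 3.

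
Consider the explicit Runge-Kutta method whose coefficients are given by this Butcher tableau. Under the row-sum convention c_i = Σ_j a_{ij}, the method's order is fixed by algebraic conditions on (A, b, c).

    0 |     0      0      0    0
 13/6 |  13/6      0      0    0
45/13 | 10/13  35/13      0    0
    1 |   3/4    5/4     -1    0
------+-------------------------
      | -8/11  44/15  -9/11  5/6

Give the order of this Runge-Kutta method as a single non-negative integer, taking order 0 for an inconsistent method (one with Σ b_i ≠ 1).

b = (-8/11, 44/15, -9/11, 5/6)
c = (0, 13/6, 45/13, 1)
Ac = (0, 0, 35/6, -235/312)
Σ b_i: (-8/11)·1 + 44/15·1 + (-9/11)·1 + 5/6·1 = 733/330 ≠ 1 ⇒ order 0.

0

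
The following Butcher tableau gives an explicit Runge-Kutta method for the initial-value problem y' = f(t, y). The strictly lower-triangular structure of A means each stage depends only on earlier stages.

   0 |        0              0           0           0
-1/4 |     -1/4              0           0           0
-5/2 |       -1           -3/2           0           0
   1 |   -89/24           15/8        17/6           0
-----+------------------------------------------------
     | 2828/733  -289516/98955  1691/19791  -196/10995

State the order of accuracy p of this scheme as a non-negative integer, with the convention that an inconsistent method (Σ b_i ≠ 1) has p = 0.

b = (2828/733, -289516/98955, 1691/19791, -196/10995)
c = (0, -1/4, -5/2, 1)
Ac = (0, 0, 3/8, -725/96)
Σ b_i: 2828/733·1 + (-289516/98955)·1 + 1691/19791·1 + (-196/10995)·1 = 1 ✓
b·c: (-289516/98955)·(-1/4) + 1691/19791·(-5/2) + (-196/10995)·1 = 1/2 ✓
b·c²: (-289516/98955)·1/16 + 1691/19791·25/4 + (-196/10995)·1 = 1/3 ✓
b·Ac: 1691/19791·3/8 + (-196/10995)·(-725/96) = 1/6 ✓
b·c³: (-289516/98955)·(-1/64) + 1691/19791·(-125/8) + (-196/10995)·1 = -45991/35184 ≠ 1/4 ⇒ order 3.
b·(c∘Ac): 1691/19791·(-15/16) + (-196/10995)·(-725/96) = 5755/105552 ≠ 1/8
b·Ac²: 1691/19791·(-3/32) + (-196/10995)·6845/384 = -5731/17592 ≠ 1/12
b·A²c: (-196/10995)·17/16 = -833/43980 ≠ 1/24

3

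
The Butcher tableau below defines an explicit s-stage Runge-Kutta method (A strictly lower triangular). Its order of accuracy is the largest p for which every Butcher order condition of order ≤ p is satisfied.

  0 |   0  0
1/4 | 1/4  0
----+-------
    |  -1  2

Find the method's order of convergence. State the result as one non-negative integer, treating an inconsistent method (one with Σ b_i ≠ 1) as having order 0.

b = (-1, 2)
c = (0, 1/4)
Σ b_i: (-1)·1 + 2·1 = 1 ✓
b·c: 2·1/4 = 1/2 ✓; 2 stages ⇒ order 2.

2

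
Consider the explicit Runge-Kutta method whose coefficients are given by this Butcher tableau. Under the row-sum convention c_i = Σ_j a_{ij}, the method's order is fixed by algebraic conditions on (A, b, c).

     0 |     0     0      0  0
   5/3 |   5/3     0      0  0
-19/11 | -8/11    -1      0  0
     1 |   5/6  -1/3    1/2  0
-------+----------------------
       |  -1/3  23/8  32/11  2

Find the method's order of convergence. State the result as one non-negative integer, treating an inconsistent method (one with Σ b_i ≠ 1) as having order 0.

0

b = (-1/3, 23/8, 32/11, 2)
c = (0, 5/3, -19/11, 1)
Ac = (0, 0, -5/3, -281/198)
Σ b_i: (-1/3)·1 + 23/8·1 + 32/11·1 + 2·1 = 1967/264 ≠ 1 ⇒ order 0.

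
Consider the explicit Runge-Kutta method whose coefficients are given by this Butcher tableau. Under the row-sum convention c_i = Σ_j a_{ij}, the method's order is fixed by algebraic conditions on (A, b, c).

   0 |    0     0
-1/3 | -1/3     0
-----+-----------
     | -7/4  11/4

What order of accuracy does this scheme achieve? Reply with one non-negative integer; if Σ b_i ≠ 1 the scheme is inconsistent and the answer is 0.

b = (-7/4, 11/4)
c = (0, -1/3)
Σ b_i: (-7/4)·1 + 11/4·1 = 1 ✓
b·c: 11/4·(-1/3) = -11/12 ≠ 1/2 ⇒ order 1.

1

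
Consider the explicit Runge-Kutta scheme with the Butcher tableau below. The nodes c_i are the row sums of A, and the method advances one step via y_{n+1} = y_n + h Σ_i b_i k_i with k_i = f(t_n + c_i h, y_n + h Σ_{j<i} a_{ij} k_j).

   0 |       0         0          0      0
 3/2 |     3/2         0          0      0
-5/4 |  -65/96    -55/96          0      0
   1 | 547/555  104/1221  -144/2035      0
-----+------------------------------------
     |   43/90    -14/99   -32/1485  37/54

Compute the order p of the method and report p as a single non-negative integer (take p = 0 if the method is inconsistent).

b = (43/90, -14/99, -32/1485, 37/54)
c = (0, 3/2, -5/4, 1)
Ac = (0, 0, -55/64, 8/37)
Σ b_i: 43/90·1 + (-14/99)·1 + (-32/1485)·1 + 37/54·1 = 1 ✓
b·c: (-14/99)·3/2 + (-32/1485)·(-5/4) + 37/54·1 = 1/2 ✓
b·c²: (-14/99)·9/4 + (-32/1485)·25/16 + 37/54·1 = 1/3 ✓
b·Ac: (-32/1485)·(-55/64) + 37/54·8/37 = 1/6 ✓
b·c³: (-14/99)·27/8 + (-32/1485)·(-125/64) + 37/54·1 = 1/4 ✓
b·(c∘Ac): (-32/1485)·275/256 + 37/54·8/37 = 1/8 ✓
b·Ac²: (-32/1485)·(-165/128) + 37/54·3/37 = 1/12 ✓
b·A²c: 37/54·9/148 = 1/24 ✓; 4 stages ⇒ order 4.

4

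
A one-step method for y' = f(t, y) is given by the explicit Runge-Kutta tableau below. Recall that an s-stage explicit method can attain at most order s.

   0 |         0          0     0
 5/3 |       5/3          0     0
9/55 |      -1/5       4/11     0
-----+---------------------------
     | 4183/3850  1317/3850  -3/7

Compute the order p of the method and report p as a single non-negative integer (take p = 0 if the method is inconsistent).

b = (4183/3850, 1317/3850, -3/7)
c = (0, 5/3, 9/55)
Ac = (0, 0, 20/33)
Σ b_i: 4183/3850·1 + 1317/3850·1 + (-3/7)·1 = 1 ✓
b·c: 1317/3850·5/3 + (-3/7)·9/55 = 1/2 ✓
b·c²: 1317/3850·25/9 + (-3/7)·81/3025 = 119267/127050 ≠ 1/3 ⇒ order 2.
b·Ac: (-3/7)·20/33 = -20/77 ≠ 1/6

2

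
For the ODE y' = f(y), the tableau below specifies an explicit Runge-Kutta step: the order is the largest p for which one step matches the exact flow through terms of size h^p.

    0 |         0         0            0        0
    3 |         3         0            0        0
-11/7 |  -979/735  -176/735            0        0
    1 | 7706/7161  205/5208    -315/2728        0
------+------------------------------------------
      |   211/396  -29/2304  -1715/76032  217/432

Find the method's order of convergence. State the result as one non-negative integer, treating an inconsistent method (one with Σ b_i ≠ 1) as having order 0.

b = (211/396, -29/2304, -1715/76032, 217/432)
c = (0, 3, -11/7, 1)
Ac = (0, 0, -176/245, 65/217)
Σ b_i: 211/396·1 + (-29/2304)·1 + (-1715/76032)·1 + 217/432·1 = 1 ✓
b·c: (-29/2304)·3 + (-1715/76032)·(-11/7) + 217/432·1 = 1/2 ✓
b·c²: (-29/2304)·9 + (-1715/76032)·121/49 + 217/432·1 = 1/3 ✓
b·Ac: (-1715/76032)·(-176/245) + 217/432·65/217 = 1/6 ✓
b·c³: (-29/2304)·27 + (-1715/76032)·(-1331/343) + 217/432·1 = 1/4 ✓
b·(c∘Ac): (-1715/76032)·1936/1715 + 217/432·65/217 = 1/8 ✓
b·Ac²: (-1715/76032)·(-528/245) + 217/432·15/217 = 1/12 ✓
b·A²c: 217/432·18/217 = 1/24 ✓; 4 stages ⇒ order 4.

4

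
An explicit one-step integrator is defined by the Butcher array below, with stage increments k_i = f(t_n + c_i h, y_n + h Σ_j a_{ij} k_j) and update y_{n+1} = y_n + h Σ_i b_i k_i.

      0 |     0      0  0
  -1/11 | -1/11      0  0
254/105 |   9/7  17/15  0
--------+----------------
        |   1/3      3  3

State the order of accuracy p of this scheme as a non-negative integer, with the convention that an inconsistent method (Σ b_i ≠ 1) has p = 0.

0

b = (1/3, 3, 3)
c = (0, -1/11, 254/105)
Ac = (0, 0, -17/165)
Σ b_i: 1/3·1 + 3·1 + 3·1 = 19/3 ≠ 1 ⇒ order 0.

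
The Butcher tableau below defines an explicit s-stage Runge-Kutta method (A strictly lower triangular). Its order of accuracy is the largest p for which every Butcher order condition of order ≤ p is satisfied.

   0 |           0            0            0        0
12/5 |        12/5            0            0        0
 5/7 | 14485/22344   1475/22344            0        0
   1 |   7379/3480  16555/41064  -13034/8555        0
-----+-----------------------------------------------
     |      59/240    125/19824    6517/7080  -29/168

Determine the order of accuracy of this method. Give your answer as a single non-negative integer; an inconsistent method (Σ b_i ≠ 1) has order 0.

b = (59/240, 125/19824, 6517/7080, -29/168)
c = (0, 12/5, 5/7, 1)
Ac = (0, 0, 295/1862, -7/58)
Σ b_i: 59/240·1 + 125/19824·1 + 6517/7080·1 + (-29/168)·1 = 1 ✓
b·c: 125/19824·12/5 + 6517/7080·5/7 + (-29/168)·1 = 1/2 ✓
b·c²: 125/19824·144/25 + 6517/7080·25/49 + (-29/168)·1 = 1/3 ✓
b·Ac: 6517/7080·295/1862 + (-29/168)·(-7/58) = 1/6 ✓
b·c³: 125/19824·1728/125 + 6517/7080·125/343 + (-29/168)·1 = 1/4 ✓
b·(c∘Ac): 6517/7080·1475/13034 + (-29/168)·(-7/58) = 1/8 ✓
b·Ac²: 6517/7080·354/931 + (-29/168)·224/145 = 1/12 ✓
b·A²c: (-29/168)·(-7/29) = 1/24 ✓; 4 stages ⇒ order 4.

4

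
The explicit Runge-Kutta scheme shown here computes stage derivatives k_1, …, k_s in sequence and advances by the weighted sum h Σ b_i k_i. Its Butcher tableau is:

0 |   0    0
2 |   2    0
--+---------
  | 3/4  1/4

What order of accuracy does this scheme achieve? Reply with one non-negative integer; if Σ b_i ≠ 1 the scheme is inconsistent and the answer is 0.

b = (3/4, 1/4)
c = (0, 2)
Σ b_i: 3/4·1 + 1/4·1 = 1 ✓
b·c: 1/4·2 = 1/2 ✓; 2 stages ⇒ order 2.

2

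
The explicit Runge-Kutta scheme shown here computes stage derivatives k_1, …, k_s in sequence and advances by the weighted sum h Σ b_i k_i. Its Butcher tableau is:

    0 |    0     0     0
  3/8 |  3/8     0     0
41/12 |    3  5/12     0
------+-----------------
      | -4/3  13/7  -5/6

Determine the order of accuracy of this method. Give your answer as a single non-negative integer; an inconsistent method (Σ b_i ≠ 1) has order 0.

0

b = (-4/3, 13/7, -5/6)
c = (0, 3/8, 41/12)
Ac = (0, 0, 5/32)
Σ b_i: (-4/3)·1 + 13/7·1 + (-5/6)·1 = -13/42 ≠ 1 ⇒ order 0.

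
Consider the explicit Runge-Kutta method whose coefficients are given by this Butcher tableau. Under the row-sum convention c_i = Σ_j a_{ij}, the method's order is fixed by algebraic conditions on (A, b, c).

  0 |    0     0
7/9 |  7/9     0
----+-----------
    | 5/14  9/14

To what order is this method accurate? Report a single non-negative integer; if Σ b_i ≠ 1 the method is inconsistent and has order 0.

b = (5/14, 9/14)
c = (0, 7/9)
Σ b_i: 5/14·1 + 9/14·1 = 1 ✓
b·c: 9/14·7/9 = 1/2 ✓; 2 stages ⇒ order 2.

2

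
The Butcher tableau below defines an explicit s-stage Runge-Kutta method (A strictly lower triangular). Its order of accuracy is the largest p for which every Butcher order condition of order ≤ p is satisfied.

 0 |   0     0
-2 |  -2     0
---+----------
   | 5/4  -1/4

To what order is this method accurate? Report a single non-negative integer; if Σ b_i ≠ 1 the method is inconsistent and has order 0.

b = (5/4, -1/4)
c = (0, -2)
Σ b_i: 5/4·1 + (-1/4)·1 = 1 ✓
b·c: (-1/4)·(-2) = 1/2 ✓; 2 stages ⇒ order 2.

2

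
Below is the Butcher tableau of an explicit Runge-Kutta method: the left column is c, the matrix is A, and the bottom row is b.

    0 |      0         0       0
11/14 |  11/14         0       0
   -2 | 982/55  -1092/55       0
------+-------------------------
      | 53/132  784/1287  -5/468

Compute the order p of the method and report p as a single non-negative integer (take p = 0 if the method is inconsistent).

b = (53/132, 784/1287, -5/468)
c = (0, 11/14, -2)
Ac = (0, 0, -78/5)
Σ b_i: 53/132·1 + 784/1287·1 + (-5/468)·1 = 1 ✓
b·c: 784/1287·11/14 + (-5/468)·(-2) = 1/2 ✓
b·c²: 784/1287·121/196 + (-5/468)·4 = 1/3 ✓
b·Ac: (-5/468)·(-78/5) = 1/6 ✓; 3 stages ⇒ order 3.

3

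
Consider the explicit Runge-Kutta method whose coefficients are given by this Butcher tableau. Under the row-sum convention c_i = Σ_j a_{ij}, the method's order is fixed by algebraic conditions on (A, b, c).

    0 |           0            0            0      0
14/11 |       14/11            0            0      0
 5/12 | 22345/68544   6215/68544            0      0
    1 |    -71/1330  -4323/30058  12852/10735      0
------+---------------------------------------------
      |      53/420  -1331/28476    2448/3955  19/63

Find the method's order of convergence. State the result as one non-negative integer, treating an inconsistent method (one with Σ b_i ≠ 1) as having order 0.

4

b = (53/420, -1331/28476, 2448/3955, 19/63)
c = (0, 14/11, 5/12, 1)
Ac = (0, 0, 565/4896, 6/19)
Σ b_i: 53/420·1 + (-1331/28476)·1 + 2448/3955·1 + 19/63·1 = 1 ✓
b·c: (-1331/28476)·14/11 + 2448/3955·5/12 + 19/63·1 = 1/2 ✓
b·c²: (-1331/28476)·196/121 + 2448/3955·25/144 + 19/63·1 = 1/3 ✓
b·Ac: 2448/3955·565/4896 + 19/63·6/19 = 1/6 ✓
b·c³: (-1331/28476)·2744/1331 + 2448/3955·125/1728 + 19/63·1 = 1/4 ✓
b·(c∘Ac): 2448/3955·2825/58752 + 19/63·6/19 = 1/8 ✓
b·Ac²: 2448/3955·3955/26928 + 19/63·(-21/836) = 1/12 ✓
b·A²c: 19/63·21/152 = 1/24 ✓; 4 stages ⇒ order 4.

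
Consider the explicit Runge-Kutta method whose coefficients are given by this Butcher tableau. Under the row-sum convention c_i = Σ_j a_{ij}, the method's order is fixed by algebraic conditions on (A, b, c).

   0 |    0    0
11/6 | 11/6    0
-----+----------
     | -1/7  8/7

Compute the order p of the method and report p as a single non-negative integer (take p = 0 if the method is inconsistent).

b = (-1/7, 8/7)
c = (0, 11/6)
Σ b_i: (-1/7)·1 + 8/7·1 = 1 ✓
b·c: 8/7·11/6 = 44/21 ≠ 1/2 ⇒ order 1.

1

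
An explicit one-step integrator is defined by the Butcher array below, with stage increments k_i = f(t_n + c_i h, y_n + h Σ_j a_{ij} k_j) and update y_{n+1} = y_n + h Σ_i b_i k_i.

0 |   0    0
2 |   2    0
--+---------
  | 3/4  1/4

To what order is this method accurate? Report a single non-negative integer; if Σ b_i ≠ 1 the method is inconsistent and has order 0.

b = (3/4, 1/4)
c = (0, 2)
Σ b_i: 3/4·1 + 1/4·1 = 1 ✓
b·c: 1/4·2 = 1/2 ✓; 2 stages ⇒ order 2.

2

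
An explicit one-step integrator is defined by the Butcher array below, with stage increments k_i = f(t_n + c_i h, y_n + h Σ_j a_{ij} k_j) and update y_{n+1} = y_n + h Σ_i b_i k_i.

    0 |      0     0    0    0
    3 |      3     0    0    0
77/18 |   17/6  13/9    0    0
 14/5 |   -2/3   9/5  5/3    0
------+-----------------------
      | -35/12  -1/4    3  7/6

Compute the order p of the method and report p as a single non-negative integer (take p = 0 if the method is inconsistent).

1

b = (-35/12, -1/4, 3, 7/6)
c = (0, 3, 77/18, 14/5)
Ac = (0, 0, 13/3, 3383/270)
Σ b_i: (-35/12)·1 + (-1/4)·1 + 3·1 + 7/6·1 = 1 ✓
b·c: (-1/4)·3 + 3·77/18 + 7/6·14/5 = 307/20 ≠ 1/2 ⇒ order 1.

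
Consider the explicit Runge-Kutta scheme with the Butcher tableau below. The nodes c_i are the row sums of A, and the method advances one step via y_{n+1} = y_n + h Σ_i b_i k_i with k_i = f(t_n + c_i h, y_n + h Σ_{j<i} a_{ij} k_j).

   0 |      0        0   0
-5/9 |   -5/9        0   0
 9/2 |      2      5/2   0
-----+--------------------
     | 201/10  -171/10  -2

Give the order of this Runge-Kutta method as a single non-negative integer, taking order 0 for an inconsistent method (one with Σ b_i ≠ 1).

b = (201/10, -171/10, -2)
c = (0, -5/9, 9/2)
Ac = (0, 0, -25/18)
Σ b_i: 201/10·1 + (-171/10)·1 + (-2)·1 = 1 ✓
b·c: (-171/10)·(-5/9) + (-2)·9/2 = 1/2 ✓
b·c²: (-171/10)·25/81 + (-2)·81/4 = -412/9 ≠ 1/3 ⇒ order 2.
b·Ac: (-2)·(-25/18) = 25/9 ≠ 1/6

2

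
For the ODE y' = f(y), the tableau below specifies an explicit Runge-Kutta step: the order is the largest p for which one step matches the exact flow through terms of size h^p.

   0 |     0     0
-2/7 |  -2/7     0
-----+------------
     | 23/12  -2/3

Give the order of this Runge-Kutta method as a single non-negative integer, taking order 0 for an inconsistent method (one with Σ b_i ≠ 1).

0

b = (23/12, -2/3)
c = (0, -2/7)
Σ b_i: 23/12·1 + (-2/3)·1 = 5/4 ≠ 1 ⇒ order 0.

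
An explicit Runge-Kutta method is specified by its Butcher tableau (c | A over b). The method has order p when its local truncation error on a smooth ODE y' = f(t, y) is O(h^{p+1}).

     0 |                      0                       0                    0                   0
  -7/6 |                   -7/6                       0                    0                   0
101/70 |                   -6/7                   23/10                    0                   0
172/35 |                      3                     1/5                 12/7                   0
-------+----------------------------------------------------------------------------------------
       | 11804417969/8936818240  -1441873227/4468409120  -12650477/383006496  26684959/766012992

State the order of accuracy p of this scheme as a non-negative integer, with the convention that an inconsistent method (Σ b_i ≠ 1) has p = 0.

b = (11804417969/8936818240, -1441873227/4468409120, -12650477/383006496, 26684959/766012992)
c = (0, -7/6, 101/70, 172/35)
Ac = (0, 0, -161/60, 3293/1470)
Σ b_i: 11804417969/8936818240·1 + (-1441873227/4468409120)·1 + (-12650477/383006496)·1 + 26684959/766012992·1 = 1 ✓
b·c: (-1441873227/4468409120)·(-7/6) + (-12650477/383006496)·101/70 + 26684959/766012992·172/35 = 1/2 ✓
b·c²: (-1441873227/4468409120)·49/36 + (-12650477/383006496)·10201/4900 + 26684959/766012992·29584/1225 = 1/3 ✓
b·Ac: (-12650477/383006496)·(-161/60) + 26684959/766012992·3293/1470 = 1/6 ✓
b·c³: (-1441873227/4468409120)·(-343/216) + (-12650477/383006496)·1030301/343000 + 26684959/766012992·5088448/42875 = 9144210606043/2010784104000 ≠ 1/4 ⇒ order 3.
b·(c∘Ac): (-12650477/383006496)·(-2323/600) + 26684959/766012992·283198/25725 = 274205911523/536209094400 ≠ 1/8
b·Ac²: (-12650477/383006496)·1127/360 + 26684959/766012992·1185743/308700 = 3057227101/100539205200 ≠ 1/12
b·A²c: 26684959/766012992·(-23/5) = -613754057/3830064960 ≠ 1/24

3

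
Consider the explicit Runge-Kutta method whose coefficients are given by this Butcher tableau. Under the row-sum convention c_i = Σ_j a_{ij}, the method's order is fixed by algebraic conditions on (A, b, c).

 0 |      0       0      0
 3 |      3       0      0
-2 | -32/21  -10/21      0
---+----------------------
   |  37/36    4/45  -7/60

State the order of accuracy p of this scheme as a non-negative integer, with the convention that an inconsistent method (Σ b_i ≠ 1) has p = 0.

3

b = (37/36, 4/45, -7/60)
c = (0, 3, -2)
Ac = (0, 0, -10/7)
Σ b_i: 37/36·1 + 4/45·1 + (-7/60)·1 = 1 ✓
b·c: 4/45·3 + (-7/60)·(-2) = 1/2 ✓
b·c²: 4/45·9 + (-7/60)·4 = 1/3 ✓
b·Ac: (-7/60)·(-10/7) = 1/6 ✓; 3 stages ⇒ order 3.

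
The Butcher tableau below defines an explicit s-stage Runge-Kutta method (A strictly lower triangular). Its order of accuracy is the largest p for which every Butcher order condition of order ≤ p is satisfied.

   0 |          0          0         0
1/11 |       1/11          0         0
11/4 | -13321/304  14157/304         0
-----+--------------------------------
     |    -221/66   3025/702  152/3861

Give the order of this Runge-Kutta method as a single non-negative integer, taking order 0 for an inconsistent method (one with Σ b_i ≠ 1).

3

b = (-221/66, 3025/702, 152/3861)
c = (0, 1/11, 11/4)
Ac = (0, 0, 1287/304)
Σ b_i: (-221/66)·1 + 3025/702·1 + 152/3861·1 = 1 ✓
b·c: 3025/702·1/11 + 152/3861·11/4 = 1/2 ✓
b·c²: 3025/702·1/121 + 152/3861·121/16 = 1/3 ✓
b·Ac: 152/3861·1287/304 = 1/6 ✓; 3 stages ⇒ order 3.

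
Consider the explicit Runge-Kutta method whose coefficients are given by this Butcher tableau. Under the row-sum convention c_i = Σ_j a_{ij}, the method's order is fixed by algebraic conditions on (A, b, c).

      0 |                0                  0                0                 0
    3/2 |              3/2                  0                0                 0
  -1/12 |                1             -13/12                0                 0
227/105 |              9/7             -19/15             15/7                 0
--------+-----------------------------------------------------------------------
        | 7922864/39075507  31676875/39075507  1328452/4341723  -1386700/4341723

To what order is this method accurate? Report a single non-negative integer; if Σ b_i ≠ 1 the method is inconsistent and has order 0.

3

b = (7922864/39075507, 31676875/39075507, 1328452/4341723, -1386700/4341723)
c = (0, 3/2, -1/12, 227/105)
Ac = (0, 0, -13/8, -291/140)
Σ b_i: 7922864/39075507·1 + 31676875/39075507·1 + 1328452/4341723·1 + (-1386700/4341723)·1 = 1 ✓
b·c: 31676875/39075507·3/2 + 1328452/4341723·(-1/12) + (-1386700/4341723)·227/105 = 1/2 ✓
b·c²: 31676875/39075507·9/4 + 1328452/4341723·1/144 + (-1386700/4341723)·51529/11025 = 1/3 ✓
b·Ac: 1328452/4341723·(-13/8) + (-1386700/4341723)·(-291/140) = 1/6 ✓
b·c³: 31676875/39075507·27/8 + 1328452/4341723·(-1/1728) + (-1386700/4341723)·11697083/1157625 = -32261310001/65646851760 ≠ 1/4 ⇒ order 3.
b·(c∘Ac): 1328452/4341723·13/96 + (-1386700/4341723)·(-22019/4900) = 153870517/104201352 ≠ 1/8
b·Ac²: 1328452/4341723·(-39/16) + (-1386700/4341723)·(-4763/1680) = 4160147/26050338 ≠ 1/12
b·A²c: (-1386700/4341723)·(-195/56) = 3219125/2894482 ≠ 1/24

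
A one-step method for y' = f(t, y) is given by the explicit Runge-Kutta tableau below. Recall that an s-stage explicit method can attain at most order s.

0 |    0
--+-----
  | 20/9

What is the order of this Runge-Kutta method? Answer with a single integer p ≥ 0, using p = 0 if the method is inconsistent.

b = (20/9)
c = (0)
Σ b_i: 20/9·1 = 20/9 ≠ 1 ⇒ order 0.

0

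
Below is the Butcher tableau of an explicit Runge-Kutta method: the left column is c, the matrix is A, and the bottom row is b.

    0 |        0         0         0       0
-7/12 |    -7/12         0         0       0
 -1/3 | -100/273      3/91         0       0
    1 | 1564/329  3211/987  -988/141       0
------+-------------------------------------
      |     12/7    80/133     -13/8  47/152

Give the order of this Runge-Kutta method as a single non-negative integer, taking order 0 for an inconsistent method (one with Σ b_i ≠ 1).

b = (12/7, 80/133, -13/8, 47/152)
c = (0, -7/12, -1/3, 1)
Ac = (0, 0, -1/52, 247/564)
Σ b_i: 12/7·1 + 80/133·1 + (-13/8)·1 + 47/152·1 = 1 ✓
b·c: 80/133·(-7/12) + (-13/8)·(-1/3) + 47/152·1 = 1/2 ✓
b·c²: 80/133·49/144 + (-13/8)·1/9 + 47/152·1 = 1/3 ✓
b·Ac: (-13/8)·(-1/52) + 47/152·247/564 = 1/6 ✓
b·c³: 80/133·(-343/1728) + (-13/8)·(-1/27) + 47/152·1 = 1/4 ✓
b·(c∘Ac): (-13/8)·1/156 + 47/152·247/564 = 1/8 ✓
b·Ac²: (-13/8)·7/624 + 47/152·247/752 = 1/12 ✓
b·A²c: 47/152·19/141 = 1/24 ✓; 4 stages ⇒ order 4.

4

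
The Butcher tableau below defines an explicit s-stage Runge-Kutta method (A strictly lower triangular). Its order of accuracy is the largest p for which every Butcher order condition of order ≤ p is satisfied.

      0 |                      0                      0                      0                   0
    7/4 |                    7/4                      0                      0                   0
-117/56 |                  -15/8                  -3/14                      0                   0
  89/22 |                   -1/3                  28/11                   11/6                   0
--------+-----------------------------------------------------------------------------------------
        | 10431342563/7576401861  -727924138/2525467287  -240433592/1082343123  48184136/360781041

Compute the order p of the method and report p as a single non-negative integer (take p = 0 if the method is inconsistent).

3

b = (10431342563/7576401861, -727924138/2525467287, -240433592/1082343123, 48184136/360781041)
c = (0, 7/4, -117/56, 89/22)
Ac = (0, 0, -3/8, 769/1232)
Σ b_i: 10431342563/7576401861·1 + (-727924138/2525467287)·1 + (-240433592/1082343123)·1 + 48184136/360781041·1 = 1 ✓
b·c: (-727924138/2525467287)·7/4 + (-240433592/1082343123)·(-117/56) + 48184136/360781041·89/22 = 1/2 ✓
b·c²: (-727924138/2525467287)·49/16 + (-240433592/1082343123)·13689/3136 + 48184136/360781041·7921/484 = 1/3 ✓
b·Ac: (-240433592/1082343123)·(-3/8) + 48184136/360781041·769/1232 = 1/6 ✓
b·c³: (-727924138/2525467287)·343/64 + (-240433592/1082343123)·(-1601613/175616) + 48184136/360781041·704969/10648 = 5525457344427/592642990016 ≠ 1/4 ⇒ order 3.
b·(c∘Ac): (-240433592/1082343123)·351/448 + 48184136/360781041·68441/27104 = 471033433/2886248328 ≠ 1/8
b·Ac²: (-240433592/1082343123)·(-21/32) + 48184136/360781041·1089947/68992 = 91147367291/40407476592 ≠ 1/12
b·A²c: 48184136/360781041·(-11/16) = -66253187/721562082 ≠ 1/24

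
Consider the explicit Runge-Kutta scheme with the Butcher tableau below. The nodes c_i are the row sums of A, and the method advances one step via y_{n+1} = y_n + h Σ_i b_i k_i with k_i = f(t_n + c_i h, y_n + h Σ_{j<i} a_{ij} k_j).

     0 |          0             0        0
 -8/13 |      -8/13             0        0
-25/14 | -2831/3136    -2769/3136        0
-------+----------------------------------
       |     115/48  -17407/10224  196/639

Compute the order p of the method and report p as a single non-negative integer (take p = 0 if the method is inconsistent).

3

b = (115/48, -17407/10224, 196/639)
c = (0, -8/13, -25/14)
Ac = (0, 0, 213/392)
Σ b_i: 115/48·1 + (-17407/10224)·1 + 196/639·1 = 1 ✓
b·c: (-17407/10224)·(-8/13) + 196/639·(-25/14) = 1/2 ✓
b·c²: (-17407/10224)·64/169 + 196/639·625/196 = 1/3 ✓
b·Ac: 196/639·213/392 = 1/6 ✓; 3 stages ⇒ order 3.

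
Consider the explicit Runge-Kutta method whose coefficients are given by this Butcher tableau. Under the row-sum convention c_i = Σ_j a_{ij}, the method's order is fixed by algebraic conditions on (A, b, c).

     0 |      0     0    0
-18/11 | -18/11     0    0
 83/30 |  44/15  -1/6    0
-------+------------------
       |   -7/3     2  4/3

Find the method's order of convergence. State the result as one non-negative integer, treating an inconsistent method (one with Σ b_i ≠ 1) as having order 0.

b = (-7/3, 2, 4/3)
c = (0, -18/11, 83/30)
Ac = (0, 0, 3/11)
Σ b_i: (-7/3)·1 + 2·1 + 4/3·1 = 1 ✓
b·c: 2·(-18/11) + 4/3·83/30 = 206/495 ≠ 1/2 ⇒ order 1.

1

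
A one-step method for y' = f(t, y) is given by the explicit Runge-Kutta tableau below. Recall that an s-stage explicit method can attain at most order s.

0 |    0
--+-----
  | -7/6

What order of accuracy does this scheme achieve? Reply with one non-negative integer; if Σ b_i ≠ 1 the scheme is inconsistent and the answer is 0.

b = (-7/6)
c = (0)
Σ b_i: (-7/6)·1 = -7/6 ≠ 1 ⇒ order 0.

0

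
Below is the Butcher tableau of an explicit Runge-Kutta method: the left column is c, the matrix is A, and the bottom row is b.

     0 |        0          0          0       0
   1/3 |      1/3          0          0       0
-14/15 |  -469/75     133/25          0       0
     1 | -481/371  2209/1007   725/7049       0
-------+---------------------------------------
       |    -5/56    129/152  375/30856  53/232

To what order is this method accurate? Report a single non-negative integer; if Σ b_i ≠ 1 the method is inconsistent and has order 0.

b = (-5/56, 129/152, 375/30856, 53/232)
c = (0, 1/3, -14/15, 1)
Ac = (0, 0, 133/75, 101/159)
Σ b_i: (-5/56)·1 + 129/152·1 + 375/30856·1 + 53/232·1 = 1 ✓
b·c: 129/152·1/3 + 375/30856·(-14/15) + 53/232·1 = 1/2 ✓
b·c²: 129/152·1/9 + 375/30856·196/225 + 53/232·1 = 1/3 ✓
b·Ac: 375/30856·133/75 + 53/232·101/159 = 1/6 ✓
b·c³: 129/152·1/27 + 375/30856·(-2744/3375) + 53/232·1 = 1/4 ✓
b·(c∘Ac): 375/30856·(-1862/1125) + 53/232·101/159 = 1/8 ✓
b·Ac²: 375/30856·133/225 + 53/232·1/3 = 1/12 ✓
b·A²c: 53/232·29/159 = 1/24 ✓; 4 stages ⇒ order 4.

4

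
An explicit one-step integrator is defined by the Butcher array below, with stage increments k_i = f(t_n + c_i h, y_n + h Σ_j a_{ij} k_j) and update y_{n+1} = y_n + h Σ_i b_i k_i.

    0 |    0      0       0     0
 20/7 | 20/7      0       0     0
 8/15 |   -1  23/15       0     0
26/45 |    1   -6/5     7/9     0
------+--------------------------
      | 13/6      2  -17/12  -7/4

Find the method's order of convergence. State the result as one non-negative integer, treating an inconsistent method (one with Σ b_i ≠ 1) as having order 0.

b = (13/6, 2, -17/12, -7/4)
c = (0, 20/7, 8/15, 26/45)
Ac = (0, 0, 92/21, -2848/945)
Σ b_i: 13/6·1 + 2·1 + (-17/12)·1 + (-7/4)·1 = 1 ✓
b·c: 2·20/7 + (-17/12)·8/15 + (-7/4)·26/45 = 829/210 ≠ 1/2 ⇒ order 1.

1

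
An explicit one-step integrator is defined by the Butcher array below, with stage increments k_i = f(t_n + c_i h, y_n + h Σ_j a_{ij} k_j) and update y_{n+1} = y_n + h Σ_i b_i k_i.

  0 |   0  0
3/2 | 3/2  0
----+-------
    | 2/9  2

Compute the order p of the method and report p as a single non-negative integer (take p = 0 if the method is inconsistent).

b = (2/9, 2)
c = (0, 3/2)
Σ b_i: 2/9·1 + 2·1 = 20/9 ≠ 1 ⇒ order 0.

0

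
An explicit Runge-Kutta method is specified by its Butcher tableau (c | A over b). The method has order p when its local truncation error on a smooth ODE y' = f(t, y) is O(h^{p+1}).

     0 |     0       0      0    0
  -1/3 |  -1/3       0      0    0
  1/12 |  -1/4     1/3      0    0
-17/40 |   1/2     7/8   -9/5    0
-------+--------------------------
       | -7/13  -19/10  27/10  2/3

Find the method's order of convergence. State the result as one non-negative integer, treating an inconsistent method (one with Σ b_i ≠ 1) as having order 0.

b = (-7/13, -19/10, 27/10, 2/3)
c = (0, -1/3, 1/12, -17/40)
Ac = (0, 0, -1/9, -53/120)
Σ b_i: (-7/13)·1 + (-19/10)·1 + 27/10·1 + 2/3·1 = 181/195 ≠ 1 ⇒ order 0.

0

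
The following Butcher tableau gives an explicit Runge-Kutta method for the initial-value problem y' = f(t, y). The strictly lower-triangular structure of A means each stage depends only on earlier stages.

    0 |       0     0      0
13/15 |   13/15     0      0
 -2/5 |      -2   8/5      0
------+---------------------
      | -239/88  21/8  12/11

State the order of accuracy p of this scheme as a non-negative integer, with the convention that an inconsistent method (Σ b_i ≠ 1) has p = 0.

1

b = (-239/88, 21/8, 12/11)
c = (0, 13/15, -2/5)
Ac = (0, 0, 104/75)
Σ b_i: (-239/88)·1 + 21/8·1 + 12/11·1 = 1 ✓
b·c: 21/8·13/15 + 12/11·(-2/5) = 809/440 ≠ 1/2 ⇒ order 1.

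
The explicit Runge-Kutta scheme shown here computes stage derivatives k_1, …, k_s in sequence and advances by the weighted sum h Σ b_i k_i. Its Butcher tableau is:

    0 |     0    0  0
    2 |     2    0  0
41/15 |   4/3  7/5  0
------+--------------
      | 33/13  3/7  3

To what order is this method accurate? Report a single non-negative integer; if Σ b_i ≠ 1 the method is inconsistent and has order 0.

b = (33/13, 3/7, 3)
c = (0, 2, 41/15)
Ac = (0, 0, 14/5)
Σ b_i: 33/13·1 + 3/7·1 + 3·1 = 543/91 ≠ 1 ⇒ order 0.

0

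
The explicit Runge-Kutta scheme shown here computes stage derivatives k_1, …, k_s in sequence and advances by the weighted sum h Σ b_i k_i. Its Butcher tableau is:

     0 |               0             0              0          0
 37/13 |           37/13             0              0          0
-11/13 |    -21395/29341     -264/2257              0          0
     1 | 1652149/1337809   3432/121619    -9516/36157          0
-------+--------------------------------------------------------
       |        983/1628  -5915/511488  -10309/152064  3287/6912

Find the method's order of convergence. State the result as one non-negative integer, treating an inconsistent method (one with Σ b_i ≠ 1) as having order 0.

4

b = (983/1628, -5915/511488, -10309/152064, 3287/6912)
c = (0, 37/13, -11/13, 1)
Ac = (0, 0, -264/793, 996/3287)
Σ b_i: 983/1628·1 + (-5915/511488)·1 + (-10309/152064)·1 + 3287/6912·1 = 1 ✓
b·c: (-5915/511488)·37/13 + (-10309/152064)·(-11/13) + 3287/6912·1 = 1/2 ✓
b·c²: (-5915/511488)·1369/169 + (-10309/152064)·121/169 + 3287/6912·1 = 1/3 ✓
b·Ac: (-10309/152064)·(-264/793) + 3287/6912·996/3287 = 1/6 ✓
b·c³: (-5915/511488)·50653/2197 + (-10309/152064)·(-1331/2197) + 3287/6912·1 = 1/4 ✓
b·(c∘Ac): (-10309/152064)·2904/10309 + 3287/6912·996/3287 = 1/8 ✓
b·Ac²: (-10309/152064)·(-9768/10309) + 3287/6912·132/3287 = 1/12 ✓
b·A²c: 3287/6912·288/3287 = 1/24 ✓; 4 stages ⇒ order 4.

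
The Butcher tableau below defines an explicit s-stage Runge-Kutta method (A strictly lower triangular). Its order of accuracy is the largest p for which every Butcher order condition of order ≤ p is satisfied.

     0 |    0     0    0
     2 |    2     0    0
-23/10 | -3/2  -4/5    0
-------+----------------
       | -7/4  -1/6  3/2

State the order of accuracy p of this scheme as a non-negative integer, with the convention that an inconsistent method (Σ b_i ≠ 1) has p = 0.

b = (-7/4, -1/6, 3/2)
c = (0, 2, -23/10)
Ac = (0, 0, -8/5)
Σ b_i: (-7/4)·1 + (-1/6)·1 + 3/2·1 = -5/12 ≠ 1 ⇒ order 0.

0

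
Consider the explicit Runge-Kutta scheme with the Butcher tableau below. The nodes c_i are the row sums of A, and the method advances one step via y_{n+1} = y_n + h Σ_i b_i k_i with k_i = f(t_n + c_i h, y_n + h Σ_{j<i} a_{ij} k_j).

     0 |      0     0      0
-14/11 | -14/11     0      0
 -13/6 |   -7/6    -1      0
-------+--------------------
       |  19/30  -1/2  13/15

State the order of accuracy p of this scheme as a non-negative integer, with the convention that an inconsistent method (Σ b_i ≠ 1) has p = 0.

1

b = (19/30, -1/2, 13/15)
c = (0, -14/11, -13/6)
Ac = (0, 0, 14/11)
Σ b_i: 19/30·1 + (-1/2)·1 + 13/15·1 = 1 ✓
b·c: (-1/2)·(-14/11) + 13/15·(-13/6) = -1229/990 ≠ 1/2 ⇒ order 1.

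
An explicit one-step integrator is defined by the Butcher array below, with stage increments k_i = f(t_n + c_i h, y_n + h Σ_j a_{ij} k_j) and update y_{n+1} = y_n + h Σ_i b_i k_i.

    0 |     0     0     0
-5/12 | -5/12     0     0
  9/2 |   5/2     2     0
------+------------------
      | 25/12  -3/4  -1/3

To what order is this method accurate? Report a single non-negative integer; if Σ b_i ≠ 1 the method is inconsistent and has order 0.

b = (25/12, -3/4, -1/3)
c = (0, -5/12, 9/2)
Ac = (0, 0, -5/6)
Σ b_i: 25/12·1 + (-3/4)·1 + (-1/3)·1 = 1 ✓
b·c: (-3/4)·(-5/12) + (-1/3)·9/2 = -19/16 ≠ 1/2 ⇒ order 1.

1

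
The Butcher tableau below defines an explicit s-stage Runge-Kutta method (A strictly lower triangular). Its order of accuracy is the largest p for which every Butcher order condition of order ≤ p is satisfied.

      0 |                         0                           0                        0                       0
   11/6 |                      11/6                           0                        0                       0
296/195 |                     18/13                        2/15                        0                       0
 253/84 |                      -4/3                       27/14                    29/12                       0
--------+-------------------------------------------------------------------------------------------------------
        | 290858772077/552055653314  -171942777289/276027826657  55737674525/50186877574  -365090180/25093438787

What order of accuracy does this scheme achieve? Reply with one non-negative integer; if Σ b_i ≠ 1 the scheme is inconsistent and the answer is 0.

3

b = (290858772077/552055653314, -171942777289/276027826657, 55737674525/50186877574, -365090180/25093438787)
c = (0, 11/6, 296/195, 253/84)
Ac = (0, 0, 11/45, 118003/16380)
Σ b_i: 290858772077/552055653314·1 + (-171942777289/276027826657)·1 + 55737674525/50186877574·1 + (-365090180/25093438787)·1 = 1 ✓
b·c: (-171942777289/276027826657)·11/6 + 55737674525/50186877574·296/195 + (-365090180/25093438787)·253/84 = 1/2 ✓
b·c²: (-171942777289/276027826657)·121/36 + 55737674525/50186877574·87616/38025 + (-365090180/25093438787)·64009/7056 = 1/3 ✓
b·Ac: 55737674525/50186877574·11/45 + (-365090180/25093438787)·118003/16380 = 1/6 ✓
b·c³: (-171942777289/276027826657)·1331/216 + 55737674525/50186877574·25934336/7414875 + (-365090180/25093438787)·16194277/592704 = -192645022890059/548040703108080 ≠ 1/4 ⇒ order 3.
b·(c∘Ac): 55737674525/50186877574·3256/8775 + (-365090180/25093438787)·29854759/1375920 = 87087889427/903363796332 ≠ 1/8
b·Ac²: 55737674525/50186877574·121/270 + (-365090180/25093438787)·76981321/6388200 = 2103355926121/6524294084620 ≠ 1/12
b·A²c: (-365090180/25093438787)·319/540 = -5823188371/677522847249 ≠ 1/24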